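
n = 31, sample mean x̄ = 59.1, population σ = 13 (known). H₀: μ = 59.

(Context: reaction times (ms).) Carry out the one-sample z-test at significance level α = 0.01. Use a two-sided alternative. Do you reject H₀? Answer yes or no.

SE = σ/√n = 13/√31 = 2.3349
z = (x̄−μ₀)/SE = (59.1−59)/2.3349 = 0.0428
p-value (two-sided) = 0.96584
At α=0.01: p ≥ α → fail to reject H₀

reject H₀: no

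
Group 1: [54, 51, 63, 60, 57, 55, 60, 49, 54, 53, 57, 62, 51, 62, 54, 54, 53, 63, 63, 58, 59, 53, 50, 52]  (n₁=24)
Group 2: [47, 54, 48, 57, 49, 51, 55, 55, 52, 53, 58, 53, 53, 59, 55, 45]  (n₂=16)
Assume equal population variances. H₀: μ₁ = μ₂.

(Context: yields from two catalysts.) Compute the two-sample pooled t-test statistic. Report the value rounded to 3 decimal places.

test statistic = 2.444

x̄₁=56.125, s₁=4.475, n₁=24
x̄₂=52.750, s₂=3.958, n₂=16
s_p² = [23·4.475² + 15·3.958²]/38 = 18.3059
SE = √(s_p²·(1/24+1/16)) = 1.3809
t = (56.125−52.750)/1.3809 = 2.4441
df = 38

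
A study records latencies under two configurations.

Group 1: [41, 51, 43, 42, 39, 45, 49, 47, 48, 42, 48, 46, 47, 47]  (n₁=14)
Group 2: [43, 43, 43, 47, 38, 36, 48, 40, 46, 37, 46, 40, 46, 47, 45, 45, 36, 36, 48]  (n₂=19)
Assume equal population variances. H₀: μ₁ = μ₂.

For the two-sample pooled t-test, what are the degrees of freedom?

df = n₁ + n₂ − 2 = 14 + 19 − 2 = 31

degrees of freedom = 31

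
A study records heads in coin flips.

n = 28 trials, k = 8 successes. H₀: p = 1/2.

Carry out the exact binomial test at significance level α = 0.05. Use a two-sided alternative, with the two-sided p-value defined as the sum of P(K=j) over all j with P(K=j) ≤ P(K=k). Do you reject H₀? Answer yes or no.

reject H₀: yes

Exact binomial: n=28, k=8, p₀=1/2=0.5000
P(X=j) = C(n,j)·p₀^j·(1−p₀)^(n−j); p = Σ P(X=j) over j with P(X=j) ≤ P(X=8)
p-value (two-sided) = 0.03570
At α=0.05: p < α → reject H₀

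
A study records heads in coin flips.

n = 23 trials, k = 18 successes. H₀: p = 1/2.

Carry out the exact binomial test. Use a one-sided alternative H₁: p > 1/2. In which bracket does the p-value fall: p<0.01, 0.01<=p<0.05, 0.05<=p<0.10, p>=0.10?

Exact binomial: n=23, k=18, p₀=1/2=0.5000
P(X≥18) from Σ C(n,i)·p₀^i·(1−p₀)^(n−i)
p-value (one-sided, H₁ greater) = 0.00531
→ bracket: p<0.01

p-value bracket: p<0.01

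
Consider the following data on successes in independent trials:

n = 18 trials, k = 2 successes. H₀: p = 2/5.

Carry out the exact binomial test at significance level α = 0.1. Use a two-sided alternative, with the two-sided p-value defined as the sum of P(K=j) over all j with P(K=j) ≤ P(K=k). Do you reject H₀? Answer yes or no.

reject H₀: yes

Exact binomial: n=18, k=2, p₀=2/5=0.4000
P(X=j) = C(n,j)·p₀^j·(1−p₀)^(n−j); p = Σ P(X=j) over j with P(X=j) ≤ P(X=2)
p-value (two-sided) = 0.01398
At α=0.1: p < α → reject H₀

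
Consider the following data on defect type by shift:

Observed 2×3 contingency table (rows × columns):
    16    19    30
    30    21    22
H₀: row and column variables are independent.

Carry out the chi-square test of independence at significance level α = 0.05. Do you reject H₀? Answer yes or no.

Row totals [65, 73], col totals [46, 40, 52], n=138
χ² = (16−21.67)²/21.67 + (19−18.84)²/18.84 + (30−24.49)²/24.49 + (30−24.33)²/24.33 + (21−21.16)²/21.16 + (22−27.51)²/27.51 = 5.1452
df = 2
p-value (upper-tail) = 0.07634
At α=0.05: p ≥ α → fail to reject H₀

reject H₀: no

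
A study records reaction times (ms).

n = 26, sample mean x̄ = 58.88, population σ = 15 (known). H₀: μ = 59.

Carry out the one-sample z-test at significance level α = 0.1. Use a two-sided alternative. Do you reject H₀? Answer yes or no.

SE = σ/√n = 15/√26 = 2.9417
z = (x̄−μ₀)/SE = (58.88−59)/2.9417 = -0.0408
p-value (two-sided) = 0.96746
At α=0.1: p ≥ α → fail to reject H₀

reject H₀: no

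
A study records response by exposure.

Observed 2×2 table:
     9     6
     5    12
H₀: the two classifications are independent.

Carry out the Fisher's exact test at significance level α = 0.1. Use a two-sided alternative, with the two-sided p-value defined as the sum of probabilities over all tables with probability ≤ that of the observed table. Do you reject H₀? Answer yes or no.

reject H₀: no

Margins: r₁=15, r₂=17, c₁=14, c₂=18, n=32
p_obs = C(15,9)·C(17,5)/C(32,14); sum pmf over tables with pmf ≤ p_obs
p-value (two-sided) = 0.15267
At α=0.1: p ≥ α → fail to reject H₀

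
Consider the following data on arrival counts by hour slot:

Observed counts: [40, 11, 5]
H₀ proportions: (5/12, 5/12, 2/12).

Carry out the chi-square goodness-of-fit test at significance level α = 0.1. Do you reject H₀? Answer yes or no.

n = 56; E_i = n·p_i = [23.33, 23.33, 9.33]
χ² = (40−23.33)²/23.33 + (11−23.33)²/23.33 + (5−9.33)²/9.33 = 20.4357
df = 2
p-value (upper-tail) = 0.00004
At α=0.1: p < α → reject H₀

reject H₀: yes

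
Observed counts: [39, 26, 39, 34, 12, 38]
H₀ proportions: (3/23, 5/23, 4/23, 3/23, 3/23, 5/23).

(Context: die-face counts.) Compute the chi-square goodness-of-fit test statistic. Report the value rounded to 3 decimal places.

n = 188; E_i = n·p_i = [24.52, 40.87, 32.70, 24.52, 24.52, 40.87]
χ² = (39−24.52)²/24.52 + (26−40.87)²/40.87 + (39−32.70)²/32.70 + (34−24.52)²/24.52 + (12−24.52)²/24.52 + (38−40.87)²/40.87 = 25.4331
df = 5

test statistic = 25.433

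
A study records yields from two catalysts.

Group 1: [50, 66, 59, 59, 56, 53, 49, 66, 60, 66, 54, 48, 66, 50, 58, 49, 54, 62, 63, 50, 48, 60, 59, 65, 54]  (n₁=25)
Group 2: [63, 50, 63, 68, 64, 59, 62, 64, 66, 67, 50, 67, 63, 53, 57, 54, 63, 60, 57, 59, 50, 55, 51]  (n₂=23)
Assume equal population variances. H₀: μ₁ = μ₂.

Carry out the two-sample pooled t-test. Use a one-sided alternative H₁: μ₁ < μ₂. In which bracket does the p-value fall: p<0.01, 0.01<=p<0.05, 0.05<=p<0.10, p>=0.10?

p-value bracket: 0.05<=p<0.10

x̄₁=56.960, s₁=6.328, n₁=25
x̄₂=59.348, s₂=5.921, n₂=23
s_p² = [24·6.328² + 22·5.921²]/46 = 37.6560
SE = √(s_p²·(1/25+1/23)) = 1.7730
t = (56.960−59.348)/1.7730 = -1.3468
df = 46
p-value (one-sided, H₁ less) = 0.09232
→ bracket: 0.05<=p<0.10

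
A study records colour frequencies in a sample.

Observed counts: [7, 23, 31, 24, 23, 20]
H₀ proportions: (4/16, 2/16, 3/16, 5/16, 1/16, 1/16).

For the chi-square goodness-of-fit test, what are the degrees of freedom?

degrees of freedom = 5

df = k − 1 = 6 − 1 = 5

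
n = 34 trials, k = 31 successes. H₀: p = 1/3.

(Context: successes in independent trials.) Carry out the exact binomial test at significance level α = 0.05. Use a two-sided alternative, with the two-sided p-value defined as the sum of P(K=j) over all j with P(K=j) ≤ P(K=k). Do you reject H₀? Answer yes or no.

Exact binomial: n=34, k=31, p₀=1/3=0.3333
P(X=j) = C(n,j)·p₀^j·(1−p₀)^(n−j); p = Σ P(X=j) over j with P(X=j) ≤ P(X=31)
p-value (two-sided) = 0.00000
At α=0.05: p < α → reject H₀

reject H₀: yes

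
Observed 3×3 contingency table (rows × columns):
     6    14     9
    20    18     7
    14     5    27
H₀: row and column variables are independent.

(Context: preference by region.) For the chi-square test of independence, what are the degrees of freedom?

degrees of freedom = 4

df = (r−1)(c−1) = (3−1)·(3−1) = 4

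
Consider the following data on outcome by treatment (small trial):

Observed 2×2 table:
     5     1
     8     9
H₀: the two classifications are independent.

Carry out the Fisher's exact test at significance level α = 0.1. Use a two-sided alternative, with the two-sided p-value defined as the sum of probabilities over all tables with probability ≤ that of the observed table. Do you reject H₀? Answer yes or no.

Margins: r₁=6, r₂=17, c₁=13, c₂=10, n=23
p_obs = C(6,5)·C(17,8)/C(23,13); sum pmf over tables with pmf ≤ p_obs
p-value (two-sided) = 0.17902
At α=0.1: p ≥ α → fail to reject H₀

reject H₀: no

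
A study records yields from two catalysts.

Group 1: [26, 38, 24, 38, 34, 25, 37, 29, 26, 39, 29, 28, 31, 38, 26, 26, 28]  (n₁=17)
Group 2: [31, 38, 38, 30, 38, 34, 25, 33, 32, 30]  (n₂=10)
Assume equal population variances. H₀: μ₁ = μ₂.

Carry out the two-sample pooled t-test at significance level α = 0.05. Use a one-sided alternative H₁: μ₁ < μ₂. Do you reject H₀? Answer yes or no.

x̄₁=30.706, s₁=5.394, n₁=17
x̄₂=32.900, s₂=4.254, n₂=10
s_p² = [16·5.394² + 9·4.254²]/25 = 25.1372
SE = √(s_p²·(1/17+1/10)) = 1.9981
t = (30.706−32.900)/1.9981 = -1.0981
df = 25
p-value (one-sided, H₁ less) = 0.14131
At α=0.05: p ≥ α → fail to reject H₀

reject H₀: no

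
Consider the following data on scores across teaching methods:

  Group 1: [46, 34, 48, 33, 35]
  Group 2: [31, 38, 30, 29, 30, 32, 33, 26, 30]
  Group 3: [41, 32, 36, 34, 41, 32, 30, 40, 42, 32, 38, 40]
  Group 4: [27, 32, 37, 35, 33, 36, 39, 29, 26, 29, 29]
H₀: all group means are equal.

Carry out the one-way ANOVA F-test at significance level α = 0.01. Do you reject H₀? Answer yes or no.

reject H₀: yes

Group means [39.20, 31.00, 36.50, 32.00], grand mean 34.189
SSB = Σnᵢ(x̄ᵢ−x̄)² = 333.876; SSW = ΣΣ(x−x̄ᵢ)² = 687.800
MSB = 333.876/3 = 111.2919; MSW = 687.800/33 = 20.8424
F = MSB/MSW = 5.3397
df = (3, 33)
p-value (upper-tail) = 0.00413
At α=0.01: p < α → reject H₀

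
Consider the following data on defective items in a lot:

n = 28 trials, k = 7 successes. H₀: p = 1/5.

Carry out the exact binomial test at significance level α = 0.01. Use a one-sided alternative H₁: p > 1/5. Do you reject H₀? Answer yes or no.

reject H₀: no

Exact binomial: n=28, k=7, p₀=1/5=0.2000
P(X≥7) from Σ C(n,i)·p₀^i·(1−p₀)^(n−i)
p-value (one-sided, H₁ greater) = 0.32156
At α=0.01: p ≥ α → fail to reject H₀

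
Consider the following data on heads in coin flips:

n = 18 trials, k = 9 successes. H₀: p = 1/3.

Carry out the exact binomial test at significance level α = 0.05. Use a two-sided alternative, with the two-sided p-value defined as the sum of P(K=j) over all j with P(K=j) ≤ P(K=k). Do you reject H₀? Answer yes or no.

reject H₀: no

Exact binomial: n=18, k=9, p₀=1/3=0.3333
P(X=j) = C(n,j)·p₀^j·(1−p₀)^(n−j); p = Σ P(X=j) over j with P(X=j) ≤ P(X=9)
p-value (two-sided) = 0.14025
At α=0.05: p ≥ α → fail to reject H₀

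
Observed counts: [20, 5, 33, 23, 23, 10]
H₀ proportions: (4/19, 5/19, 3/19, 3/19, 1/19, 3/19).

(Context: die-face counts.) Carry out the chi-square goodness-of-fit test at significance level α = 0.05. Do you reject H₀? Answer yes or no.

n = 114; E_i = n·p_i = [24.00, 30.00, 18.00, 18.00, 6.00, 18.00]
χ² = (20−24.00)²/24.00 + (5−30.00)²/30.00 + (33−18.00)²/18.00 + (23−18.00)²/18.00 + (23−6.00)²/6.00 + (10−18.00)²/18.00 = 87.1111
df = 5
p-value (upper-tail) = 0.00000
At α=0.05: p < α → reject H₀

reject H₀: yes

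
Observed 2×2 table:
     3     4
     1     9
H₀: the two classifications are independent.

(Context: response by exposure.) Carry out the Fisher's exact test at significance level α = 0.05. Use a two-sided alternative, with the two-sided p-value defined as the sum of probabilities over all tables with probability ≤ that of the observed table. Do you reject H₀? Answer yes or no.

reject H₀: no

Margins: r₁=7, r₂=10, c₁=4, c₂=13, n=17
p_obs = C(7,3)·C(10,1)/C(17,4); sum pmf over tables with pmf ≤ p_obs
p-value (two-sided) = 0.25000
At α=0.05: p ≥ α → fail to reject H₀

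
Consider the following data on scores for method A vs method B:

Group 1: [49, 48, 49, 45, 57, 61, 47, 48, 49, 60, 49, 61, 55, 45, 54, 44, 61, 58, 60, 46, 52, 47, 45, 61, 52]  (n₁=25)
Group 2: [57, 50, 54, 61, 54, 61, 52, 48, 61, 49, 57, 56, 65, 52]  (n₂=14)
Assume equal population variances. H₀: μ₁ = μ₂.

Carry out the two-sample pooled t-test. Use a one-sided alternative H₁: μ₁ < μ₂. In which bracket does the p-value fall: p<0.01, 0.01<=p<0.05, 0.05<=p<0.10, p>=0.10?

x̄₁=52.120, s₁=6.092, n₁=25
x̄₂=55.500, s₂=5.140, n₂=14
s_p² = [24·6.092² + 13·5.140²]/37 = 33.3551
SE = √(s_p²·(1/25+1/14)) = 1.9279
t = (52.120−55.500)/1.9279 = -1.7532
df = 37
p-value (one-sided, H₁ less) = 0.04392
→ bracket: 0.01<=p<0.05

p-value bracket: 0.01<=p<0.05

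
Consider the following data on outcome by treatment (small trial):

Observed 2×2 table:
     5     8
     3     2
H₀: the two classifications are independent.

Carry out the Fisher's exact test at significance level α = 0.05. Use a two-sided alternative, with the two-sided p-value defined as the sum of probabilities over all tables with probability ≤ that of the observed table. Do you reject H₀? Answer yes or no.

Margins: r₁=13, r₂=5, c₁=8, c₂=10, n=18
p_obs = C(13,5)·C(5,3)/C(18,8); sum pmf over tables with pmf ≤ p_obs
p-value (two-sided) = 0.60784
At α=0.05: p ≥ α → fail to reject H₀

reject H₀: no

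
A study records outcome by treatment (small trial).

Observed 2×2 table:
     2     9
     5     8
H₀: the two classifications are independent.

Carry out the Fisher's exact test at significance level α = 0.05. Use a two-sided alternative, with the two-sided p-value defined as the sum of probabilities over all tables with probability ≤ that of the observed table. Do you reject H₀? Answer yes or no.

Margins: r₁=11, r₂=13, c₁=7, c₂=17, n=24
p_obs = C(11,2)·C(13,5)/C(24,7); sum pmf over tables with pmf ≤ p_obs
p-value (two-sided) = 0.38644
At α=0.05: p ≥ α → fail to reject H₀

reject H₀: no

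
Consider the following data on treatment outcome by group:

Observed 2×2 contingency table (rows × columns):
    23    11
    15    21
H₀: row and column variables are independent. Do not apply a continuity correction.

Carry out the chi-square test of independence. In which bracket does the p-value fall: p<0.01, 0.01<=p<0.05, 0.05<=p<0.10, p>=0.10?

p-value bracket: 0.01<=p<0.05

Row totals [34, 36], col totals [38, 32], n=70
χ² = (23−18.46)²/18.46 + (11−15.54)²/15.54 + (15−19.54)²/19.54 + (21−16.46)²/16.46 = 4.7560
df = 1
p-value (upper-tail) = 0.02920
→ bracket: 0.01<=p<0.05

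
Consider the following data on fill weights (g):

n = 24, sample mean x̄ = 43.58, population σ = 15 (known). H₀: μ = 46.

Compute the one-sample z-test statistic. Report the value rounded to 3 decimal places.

SE = σ/√n = 15/√24 = 3.0619
z = (x̄−μ₀)/SE = (43.58−46)/3.0619 = -0.7904

test statistic = -0.790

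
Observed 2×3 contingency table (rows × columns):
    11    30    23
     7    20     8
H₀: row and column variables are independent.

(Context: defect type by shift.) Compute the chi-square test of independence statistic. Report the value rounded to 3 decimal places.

test statistic = 1.807

Row totals [64, 35], col totals [18, 50, 31], n=99
χ² = (11−11.64)²/11.64 + (30−32.32)²/32.32 + (23−20.04)²/20.04 + (7−6.36)²/6.36 + (20−17.68)²/17.68 + (8−10.96)²/10.96 = 1.8071
df = 2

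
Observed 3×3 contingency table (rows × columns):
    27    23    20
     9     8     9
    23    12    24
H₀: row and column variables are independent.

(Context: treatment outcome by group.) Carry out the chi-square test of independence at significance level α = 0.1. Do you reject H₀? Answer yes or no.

reject H₀: no

Row totals [70, 26, 59], col totals [59, 43, 53], n=155
χ² = (27−26.65)²/26.65 + (23−19.42)²/19.42 + (20−23.94)²/23.94 + (9−9.90)²/9.90 + (8−7.21)²/7.21 + (9−8.89)²/8.89 + (23−22.46)²/22.46 + (12−16.37)²/16.37 + (24−20.17)²/20.17 = 3.3847
df = 4
p-value (upper-tail) = 0.49563
At α=0.1: p ≥ α → fail to reject H₀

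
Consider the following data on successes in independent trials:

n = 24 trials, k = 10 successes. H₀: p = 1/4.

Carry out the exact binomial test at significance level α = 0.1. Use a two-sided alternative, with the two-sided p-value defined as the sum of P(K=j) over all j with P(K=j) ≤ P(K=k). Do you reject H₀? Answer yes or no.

reject H₀: yes

Exact binomial: n=24, k=10, p₀=1/4=0.2500
P(X=j) = C(n,j)·p₀^j·(1−p₀)^(n−j); p = Σ P(X=j) over j with P(X=j) ≤ P(X=10)
p-value (two-sided) = 0.09447
At α=0.1: p < α → reject H₀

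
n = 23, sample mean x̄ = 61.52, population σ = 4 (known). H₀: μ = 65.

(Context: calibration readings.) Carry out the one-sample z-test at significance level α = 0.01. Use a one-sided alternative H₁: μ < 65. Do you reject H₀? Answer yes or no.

SE = σ/√n = 4/√23 = 0.8341
z = (x̄−μ₀)/SE = (61.52−65)/0.8341 = -4.1724
p-value (one-sided, H₁ less) = 0.00002
At α=0.01: p < α → reject H₀

reject H₀: yes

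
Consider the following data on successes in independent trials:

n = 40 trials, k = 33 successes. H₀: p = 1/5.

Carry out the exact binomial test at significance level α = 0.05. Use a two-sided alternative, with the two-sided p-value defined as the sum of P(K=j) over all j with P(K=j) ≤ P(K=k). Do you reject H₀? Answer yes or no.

Exact binomial: n=40, k=33, p₀=1/5=0.2000
P(X=j) = C(n,j)·p₀^j·(1−p₀)^(n−j); p = Σ P(X=j) over j with P(X=j) ≤ P(X=33)
p-value (two-sided) = 0.00000
At α=0.05: p < α → reject H₀

reject H₀: yes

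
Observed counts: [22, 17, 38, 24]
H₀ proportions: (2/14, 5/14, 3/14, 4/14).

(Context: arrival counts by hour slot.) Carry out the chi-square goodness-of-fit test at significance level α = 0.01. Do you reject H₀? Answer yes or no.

n = 101; E_i = n·p_i = [14.43, 36.07, 21.64, 28.86]
χ² = (22−14.43)²/14.43 + (17−36.07)²/36.07 + (38−21.64)²/21.64 + (24−28.86)²/28.86 = 27.2363
df = 3
p-value (upper-tail) = 0.00001
At α=0.01: p < α → reject H₀

reject H₀: yes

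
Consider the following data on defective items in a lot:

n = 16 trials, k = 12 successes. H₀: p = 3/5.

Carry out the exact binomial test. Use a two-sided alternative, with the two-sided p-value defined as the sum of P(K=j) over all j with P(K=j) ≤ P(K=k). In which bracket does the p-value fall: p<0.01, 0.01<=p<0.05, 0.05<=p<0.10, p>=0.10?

Exact binomial: n=16, k=12, p₀=3/5=0.6000
P(X=j) = C(n,j)·p₀^j·(1−p₀)^(n−j); p = Σ P(X=j) over j with P(X=j) ≤ P(X=12)
p-value (two-sided) = 0.30884
→ bracket: p>=0.10

p-value bracket: p>=0.10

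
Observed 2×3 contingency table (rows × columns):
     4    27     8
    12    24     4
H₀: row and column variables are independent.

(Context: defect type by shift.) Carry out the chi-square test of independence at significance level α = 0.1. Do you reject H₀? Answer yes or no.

Row totals [39, 40], col totals [16, 51, 12], n=79
χ² = (4−7.90)²/7.90 + (27−25.18)²/25.18 + (8−5.92)²/5.92 + (12−8.10)²/8.10 + (24−25.82)²/25.82 + (4−6.08)²/6.08 = 5.4980
df = 2
p-value (upper-tail) = 0.06399
At α=0.1: p < α → reject H₀

reject H₀: yes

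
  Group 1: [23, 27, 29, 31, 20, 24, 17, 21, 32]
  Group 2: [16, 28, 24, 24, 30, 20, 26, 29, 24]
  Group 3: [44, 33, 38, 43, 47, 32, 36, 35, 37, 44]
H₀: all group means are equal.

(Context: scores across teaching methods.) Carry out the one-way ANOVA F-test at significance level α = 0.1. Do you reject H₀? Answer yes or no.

reject H₀: yes

Group means [24.89, 24.56, 38.90], grand mean 29.786
SSB = Σnᵢ(x̄ᵢ−x̄)² = 1292.703; SSW = ΣΣ(x−x̄ᵢ)² = 618.011
MSB = 1292.703/2 = 646.3516; MSW = 618.011/25 = 24.7204
F = MSB/MSW = 26.1464
df = (2, 25)
p-value (upper-tail) = 0.00000
At α=0.1: p < α → reject H₀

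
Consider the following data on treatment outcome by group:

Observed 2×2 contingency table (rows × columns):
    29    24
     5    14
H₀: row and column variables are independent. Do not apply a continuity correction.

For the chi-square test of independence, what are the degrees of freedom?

degrees of freedom = 1

df = (r−1)(c−1) = (2−1)·(2−1) = 1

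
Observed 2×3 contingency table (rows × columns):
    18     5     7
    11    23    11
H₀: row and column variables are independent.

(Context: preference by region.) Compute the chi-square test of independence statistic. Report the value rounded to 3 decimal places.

Row totals [30, 45], col totals [29, 28, 18], n=75
χ² = (18−11.60)²/11.60 + (5−11.20)²/11.20 + (7−7.20)²/7.20 + (11−17.40)²/17.40 + (23−16.80)²/16.80 + (11−10.80)²/10.80 = 11.6146
df = 2

test statistic = 11.615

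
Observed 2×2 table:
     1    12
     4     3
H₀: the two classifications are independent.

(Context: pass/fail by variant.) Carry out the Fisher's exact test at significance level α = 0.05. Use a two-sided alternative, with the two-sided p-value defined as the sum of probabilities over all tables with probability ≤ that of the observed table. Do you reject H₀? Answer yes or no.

reject H₀: yes

Margins: r₁=13, r₂=7, c₁=5, c₂=15, n=20
p_obs = C(13,1)·C(7,4)/C(20,5); sum pmf over tables with pmf ≤ p_obs
p-value (two-sided) = 0.03070
At α=0.05: p < α → reject H₀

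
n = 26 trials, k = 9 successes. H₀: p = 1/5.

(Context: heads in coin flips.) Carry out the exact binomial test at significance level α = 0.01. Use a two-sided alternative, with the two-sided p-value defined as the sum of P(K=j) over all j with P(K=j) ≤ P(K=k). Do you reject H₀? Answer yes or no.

Exact binomial: n=26, k=9, p₀=1/5=0.2000
P(X=j) = C(n,j)·p₀^j·(1−p₀)^(n−j); p = Σ P(X=j) over j with P(X=j) ≤ P(X=9)
p-value (two-sided) = 0.08191
At α=0.01: p ≥ α → fail to reject H₀

reject H₀: no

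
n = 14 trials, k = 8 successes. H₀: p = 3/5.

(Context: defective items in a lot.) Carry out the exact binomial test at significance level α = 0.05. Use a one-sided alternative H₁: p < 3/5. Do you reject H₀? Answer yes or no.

Exact binomial: n=14, k=8, p₀=3/5=0.6000
P(X≤8) from Σ C(n,i)·p₀^i·(1−p₀)^(n−i)
p-value (one-sided, H₁ less) = 0.51415
At α=0.05: p ≥ α → fail to reject H₀

reject H₀: no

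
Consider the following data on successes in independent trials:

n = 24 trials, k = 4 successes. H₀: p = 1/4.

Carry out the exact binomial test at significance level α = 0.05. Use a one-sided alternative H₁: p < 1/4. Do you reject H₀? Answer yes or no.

Exact binomial: n=24, k=4, p₀=1/4=0.2500
P(X≤4) from Σ C(n,i)·p₀^i·(1−p₀)^(n−i)
p-value (one-sided, H₁ less) = 0.24665
At α=0.05: p ≥ α → fail to reject H₀

reject H₀: no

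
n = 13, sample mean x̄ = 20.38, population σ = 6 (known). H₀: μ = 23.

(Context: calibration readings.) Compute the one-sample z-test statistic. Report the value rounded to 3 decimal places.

test statistic = -1.574

SE = σ/√n = 6/√13 = 1.6641
z = (x̄−μ₀)/SE = (20.38−23)/1.6641 = -1.5744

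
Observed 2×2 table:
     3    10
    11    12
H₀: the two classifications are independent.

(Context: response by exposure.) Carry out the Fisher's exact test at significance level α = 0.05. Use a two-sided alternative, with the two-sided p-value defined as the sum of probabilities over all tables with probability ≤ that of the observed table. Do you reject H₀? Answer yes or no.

Margins: r₁=13, r₂=23, c₁=14, c₂=22, n=36
p_obs = C(13,3)·C(23,11)/C(36,14); sum pmf over tables with pmf ≤ p_obs
p-value (two-sided) = 0.17504
At α=0.05: p ≥ α → fail to reject H₀

reject H₀: no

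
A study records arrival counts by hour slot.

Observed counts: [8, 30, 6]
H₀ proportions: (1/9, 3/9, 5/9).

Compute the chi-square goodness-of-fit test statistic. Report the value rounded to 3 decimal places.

test statistic = 31.927

n = 44; E_i = n·p_i = [4.89, 14.67, 24.44]
χ² = (8−4.89)²/4.89 + (30−14.67)²/14.67 + (6−24.44)²/24.44 = 31.9273
df = 2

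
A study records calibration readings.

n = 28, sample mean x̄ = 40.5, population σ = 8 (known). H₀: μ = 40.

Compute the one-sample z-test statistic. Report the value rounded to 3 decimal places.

test statistic = 0.331

SE = σ/√n = 8/√28 = 1.5119
z = (x̄−μ₀)/SE = (40.5−40)/1.5119 = 0.3307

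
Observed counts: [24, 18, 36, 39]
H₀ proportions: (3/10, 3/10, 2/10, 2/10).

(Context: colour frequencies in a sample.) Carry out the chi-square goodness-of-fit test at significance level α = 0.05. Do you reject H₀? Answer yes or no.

n = 117; E_i = n·p_i = [35.10, 35.10, 23.40, 23.40]
χ² = (24−35.10)²/35.10 + (18−35.10)²/35.10 + (36−23.40)²/23.40 + (39−23.40)²/23.40 = 29.0256
df = 3
p-value (upper-tail) = 0.00000
At α=0.05: p < α → reject H₀

reject H₀: yes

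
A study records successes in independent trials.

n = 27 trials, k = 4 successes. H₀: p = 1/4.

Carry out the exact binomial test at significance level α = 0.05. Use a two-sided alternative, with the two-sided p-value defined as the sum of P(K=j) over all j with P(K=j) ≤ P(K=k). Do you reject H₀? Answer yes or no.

reject H₀: no

Exact binomial: n=27, k=4, p₀=1/4=0.2500
P(X=j) = C(n,j)·p₀^j·(1−p₀)^(n−j); p = Σ P(X=j) over j with P(X=j) ≤ P(X=4)
p-value (two-sided) = 0.27157
At α=0.05: p ≥ α → fail to reject H₀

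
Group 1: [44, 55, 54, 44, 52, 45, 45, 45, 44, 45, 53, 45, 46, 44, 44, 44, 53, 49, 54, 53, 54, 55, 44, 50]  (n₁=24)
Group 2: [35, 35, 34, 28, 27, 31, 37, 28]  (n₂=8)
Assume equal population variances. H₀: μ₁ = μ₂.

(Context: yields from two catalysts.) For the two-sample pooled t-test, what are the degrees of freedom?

degrees of freedom = 30

df = n₁ + n₂ − 2 = 24 + 8 − 2 = 30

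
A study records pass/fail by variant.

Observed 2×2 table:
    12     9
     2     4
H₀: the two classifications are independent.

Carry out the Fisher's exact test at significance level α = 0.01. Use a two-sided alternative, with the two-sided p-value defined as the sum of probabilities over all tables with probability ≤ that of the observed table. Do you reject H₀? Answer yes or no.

Margins: r₁=21, r₂=6, c₁=14, c₂=13, n=27
p_obs = C(21,12)·C(6,2)/C(27,14); sum pmf over tables with pmf ≤ p_obs
p-value (two-sided) = 0.38454
At α=0.01: p ≥ α → fail to reject H₀

reject H₀: no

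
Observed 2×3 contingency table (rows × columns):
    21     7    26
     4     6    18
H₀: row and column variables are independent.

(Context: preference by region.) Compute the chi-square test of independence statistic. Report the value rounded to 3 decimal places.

test statistic = 5.389

Row totals [54, 28], col totals [25, 13, 44], n=82
χ² = (21−16.46)²/16.46 + (7−8.56)²/8.56 + (26−28.98)²/28.98 + (4−8.54)²/8.54 + (6−4.44)²/4.44 + (18−15.02)²/15.02 = 5.3894
df = 2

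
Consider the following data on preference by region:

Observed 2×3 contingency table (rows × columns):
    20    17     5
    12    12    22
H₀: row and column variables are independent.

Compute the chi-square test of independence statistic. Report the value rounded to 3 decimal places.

test statistic = 13.412

Row totals [42, 46], col totals [32, 29, 27], n=88
χ² = (20−15.27)²/15.27 + (17−13.84)²/13.84 + (5−12.89)²/12.89 + (12−16.73)²/16.73 + (12−15.16)²/15.16 + (22−14.11)²/14.11 = 13.4117
df = 2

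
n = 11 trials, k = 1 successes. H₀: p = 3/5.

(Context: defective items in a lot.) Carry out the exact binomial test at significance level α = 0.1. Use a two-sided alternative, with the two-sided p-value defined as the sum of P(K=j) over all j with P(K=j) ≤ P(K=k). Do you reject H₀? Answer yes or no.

reject H₀: yes

Exact binomial: n=11, k=1, p₀=3/5=0.6000
P(X=j) = C(n,j)·p₀^j·(1−p₀)^(n−j); p = Σ P(X=j) over j with P(X=j) ≤ P(X=1)
p-value (two-sided) = 0.00073
At α=0.1: p < α → reject H₀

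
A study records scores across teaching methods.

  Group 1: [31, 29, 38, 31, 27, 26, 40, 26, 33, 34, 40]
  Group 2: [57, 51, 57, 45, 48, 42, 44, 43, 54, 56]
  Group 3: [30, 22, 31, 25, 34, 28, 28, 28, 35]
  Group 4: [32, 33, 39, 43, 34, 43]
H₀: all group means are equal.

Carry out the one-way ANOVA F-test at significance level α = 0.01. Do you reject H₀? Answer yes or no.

reject H₀: yes

Group means [32.27, 49.70, 29.00, 37.33], grand mean 37.139
SSB = Σnᵢ(x̄ᵢ−x̄)² = 2434.690; SSW = ΣΣ(x−x̄ᵢ)² = 863.615
MSB = 2434.690/3 = 811.5635; MSW = 863.615/32 = 26.9880
F = MSB/MSW = 30.0713
df = (3, 32)
p-value (upper-tail) = 0.00000
At α=0.01: p < α → reject H₀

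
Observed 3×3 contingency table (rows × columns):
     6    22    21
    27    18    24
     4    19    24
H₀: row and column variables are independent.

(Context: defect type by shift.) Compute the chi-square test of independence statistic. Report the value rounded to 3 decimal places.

Row totals [49, 69, 47], col totals [37, 59, 69], n=165
χ² = (6−10.99)²/10.99 + (22−17.52)²/17.52 + (21−20.49)²/20.49 + (27−15.47)²/15.47 + (18−24.67)²/24.67 + (24−28.85)²/28.85 + (4−10.54)²/10.54 + (19−16.81)²/16.81 + (24−19.65)²/19.65 = 19.9357
df = 4

test statistic = 19.936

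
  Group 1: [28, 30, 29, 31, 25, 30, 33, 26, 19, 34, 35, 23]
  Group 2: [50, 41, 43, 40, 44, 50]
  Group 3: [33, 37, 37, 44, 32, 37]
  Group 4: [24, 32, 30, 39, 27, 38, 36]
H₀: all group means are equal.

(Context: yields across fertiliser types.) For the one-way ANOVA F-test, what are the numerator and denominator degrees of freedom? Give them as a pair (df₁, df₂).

k = 4 groups, N = 31 total
df = (k−1, N−k) = (4−1, 31−4) = (3, 27)

degrees of freedom = [3, 27]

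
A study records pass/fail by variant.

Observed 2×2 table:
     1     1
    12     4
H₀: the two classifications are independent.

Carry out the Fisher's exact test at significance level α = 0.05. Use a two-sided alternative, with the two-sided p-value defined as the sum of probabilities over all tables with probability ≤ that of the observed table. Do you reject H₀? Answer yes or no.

Margins: r₁=2, r₂=16, c₁=13, c₂=5, n=18
p_obs = C(2,1)·C(16,12)/C(18,13); sum pmf over tables with pmf ≤ p_obs
p-value (two-sided) = 0.49020
At α=0.05: p ≥ α → fail to reject H₀

reject H₀: no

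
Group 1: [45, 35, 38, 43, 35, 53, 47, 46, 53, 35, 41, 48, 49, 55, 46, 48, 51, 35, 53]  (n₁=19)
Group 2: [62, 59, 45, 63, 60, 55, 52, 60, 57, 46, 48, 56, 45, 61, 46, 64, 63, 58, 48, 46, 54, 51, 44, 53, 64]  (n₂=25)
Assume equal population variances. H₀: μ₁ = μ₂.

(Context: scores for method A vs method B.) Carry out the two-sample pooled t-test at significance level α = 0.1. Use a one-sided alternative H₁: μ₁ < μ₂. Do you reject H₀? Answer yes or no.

x̄₁=45.053, s₁=6.819, n₁=19
x̄₂=54.400, s₂=6.886, n₂=25
s_p² = [18·6.819² + 24·6.886²]/42 = 47.0226
SE = √(s_p²·(1/19+1/25)) = 2.0870
t = (45.053−54.400)/2.0870 = -4.4787
df = 42
p-value (one-sided, H₁ less) = 0.00003
At α=0.1: p < α → reject H₀

reject H₀: yes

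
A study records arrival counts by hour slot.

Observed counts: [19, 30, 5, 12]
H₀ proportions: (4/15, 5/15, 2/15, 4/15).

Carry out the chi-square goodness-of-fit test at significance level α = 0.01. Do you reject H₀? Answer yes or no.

reject H₀: no

n = 66; E_i = n·p_i = [17.60, 22.00, 8.80, 17.60]
χ² = (19−17.60)²/17.60 + (30−22.00)²/22.00 + (5−8.80)²/8.80 + (12−17.60)²/17.60 = 6.4432
df = 3
p-value (upper-tail) = 0.09193
At α=0.01: p ≥ α → fail to reject H₀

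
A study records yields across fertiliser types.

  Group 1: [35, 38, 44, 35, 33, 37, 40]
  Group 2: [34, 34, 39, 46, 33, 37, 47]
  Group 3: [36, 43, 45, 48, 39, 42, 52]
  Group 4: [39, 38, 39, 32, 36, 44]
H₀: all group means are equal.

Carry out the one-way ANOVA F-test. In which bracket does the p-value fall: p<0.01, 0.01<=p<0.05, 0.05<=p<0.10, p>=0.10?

p-value bracket: 0.05<=p<0.10

Group means [37.43, 38.57, 43.57, 38.00], grand mean 39.444
SSB = Σnᵢ(x̄ᵢ−x̄)² = 165.524; SSW = ΣΣ(x−x̄ᵢ)² = 535.143
MSB = 165.524/3 = 55.1746; MSW = 535.143/23 = 23.2671
F = MSB/MSW = 2.3714
df = (3, 23)
p-value (upper-tail) = 0.09671
→ bracket: 0.05<=p<0.10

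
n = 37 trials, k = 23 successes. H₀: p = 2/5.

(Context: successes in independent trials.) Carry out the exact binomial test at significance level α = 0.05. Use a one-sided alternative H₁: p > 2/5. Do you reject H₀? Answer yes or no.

Exact binomial: n=37, k=23, p₀=2/5=0.4000
P(X≥23) from Σ C(n,i)·p₀^i·(1−p₀)^(n−i)
p-value (one-sided, H₁ greater) = 0.00532
At α=0.05: p < α → reject H₀

reject H₀: yes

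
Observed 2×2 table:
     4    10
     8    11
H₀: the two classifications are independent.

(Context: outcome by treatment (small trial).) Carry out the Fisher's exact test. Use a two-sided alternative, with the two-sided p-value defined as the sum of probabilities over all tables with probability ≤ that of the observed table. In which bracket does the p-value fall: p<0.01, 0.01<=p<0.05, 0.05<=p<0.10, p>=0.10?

p-value bracket: p>=0.10

Margins: r₁=14, r₂=19, c₁=12, c₂=21, n=33
p_obs = C(14,4)·C(19,8)/C(33,12); sum pmf over tables with pmf ≤ p_obs
p-value (two-sided) = 0.48606
→ bracket: p>=0.10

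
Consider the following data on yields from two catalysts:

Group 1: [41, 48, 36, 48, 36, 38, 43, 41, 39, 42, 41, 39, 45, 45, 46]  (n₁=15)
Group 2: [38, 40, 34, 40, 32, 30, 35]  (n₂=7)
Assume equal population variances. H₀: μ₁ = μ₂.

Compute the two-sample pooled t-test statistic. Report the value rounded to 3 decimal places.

test statistic = 3.508

x̄₁=41.867, s₁=3.925, n₁=15
x̄₂=35.571, s₂=3.910, n₂=7
s_p² = [14·3.925² + 6·3.910²]/20 = 15.3724
SE = √(s_p²·(1/15+1/7)) = 1.7947
t = (41.867−35.571)/1.7947 = 3.5077
df = 20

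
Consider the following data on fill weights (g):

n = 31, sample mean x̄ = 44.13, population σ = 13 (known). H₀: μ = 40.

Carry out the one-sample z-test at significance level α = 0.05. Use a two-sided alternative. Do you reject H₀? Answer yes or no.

reject H₀: no

SE = σ/√n = 13/√31 = 2.3349
z = (x̄−μ₀)/SE = (44.13−40)/2.3349 = 1.7688
p-value (two-sided) = 0.07692
At α=0.05: p ≥ α → fail to reject H₀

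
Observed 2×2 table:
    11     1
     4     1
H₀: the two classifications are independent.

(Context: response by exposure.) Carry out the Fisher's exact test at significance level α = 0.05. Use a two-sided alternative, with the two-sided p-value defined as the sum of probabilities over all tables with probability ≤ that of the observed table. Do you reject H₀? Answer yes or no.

Margins: r₁=12, r₂=5, c₁=15, c₂=2, n=17
p_obs = C(12,11)·C(5,4)/C(17,15); sum pmf over tables with pmf ≤ p_obs
p-value (two-sided) = 0.51471
At α=0.05: p ≥ α → fail to reject H₀

reject H₀: no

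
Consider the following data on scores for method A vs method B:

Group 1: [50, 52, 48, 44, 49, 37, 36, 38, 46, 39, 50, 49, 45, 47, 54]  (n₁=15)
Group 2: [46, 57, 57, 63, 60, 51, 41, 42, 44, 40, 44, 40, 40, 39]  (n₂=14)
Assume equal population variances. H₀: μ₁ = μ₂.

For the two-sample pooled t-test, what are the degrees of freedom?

df = n₁ + n₂ − 2 = 15 + 14 − 2 = 27

degrees of freedom = 27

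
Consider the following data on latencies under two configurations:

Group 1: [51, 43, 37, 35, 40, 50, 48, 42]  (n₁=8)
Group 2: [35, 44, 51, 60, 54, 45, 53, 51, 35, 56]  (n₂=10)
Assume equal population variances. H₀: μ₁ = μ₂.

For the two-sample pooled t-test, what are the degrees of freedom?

df = n₁ + n₂ − 2 = 8 + 10 − 2 = 16

degrees of freedom = 16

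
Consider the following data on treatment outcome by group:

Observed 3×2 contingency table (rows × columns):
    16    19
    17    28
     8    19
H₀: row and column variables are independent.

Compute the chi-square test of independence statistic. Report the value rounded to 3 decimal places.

test statistic = 1.678

Row totals [35, 45, 27], col totals [41, 66], n=107
χ² = (16−13.41)²/13.41 + (19−21.59)²/21.59 + (17−17.24)²/17.24 + (28−27.76)²/27.76 + (8−10.35)²/10.35 + (19−16.65)²/16.65 = 1.6780
df = 2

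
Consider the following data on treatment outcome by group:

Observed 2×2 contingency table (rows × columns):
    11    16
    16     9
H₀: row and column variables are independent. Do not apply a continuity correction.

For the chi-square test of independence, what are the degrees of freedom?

degrees of freedom = 1

df = (r−1)(c−1) = (2−1)·(2−1) = 1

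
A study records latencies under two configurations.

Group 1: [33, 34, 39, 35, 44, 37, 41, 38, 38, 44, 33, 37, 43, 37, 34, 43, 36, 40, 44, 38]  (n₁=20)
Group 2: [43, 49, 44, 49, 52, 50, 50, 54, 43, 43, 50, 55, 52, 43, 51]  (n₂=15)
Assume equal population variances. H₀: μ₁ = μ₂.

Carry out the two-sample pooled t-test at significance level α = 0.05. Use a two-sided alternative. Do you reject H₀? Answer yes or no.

reject H₀: yes

x̄₁=38.400, s₁=3.747, n₁=20
x̄₂=48.533, s₂=4.240, n₂=15
s_p² = [19·3.747² + 14·4.240²]/33 = 15.7131
SE = √(s_p²·(1/20+1/15)) = 1.3540
t = (38.400−48.533)/1.3540 = -7.4842
df = 33
p-value (two-sided) = 0.00000
At α=0.05: p < α → reject H₀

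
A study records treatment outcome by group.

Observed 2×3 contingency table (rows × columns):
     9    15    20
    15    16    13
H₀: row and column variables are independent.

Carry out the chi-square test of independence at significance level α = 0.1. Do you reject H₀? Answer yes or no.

reject H₀: no

Row totals [44, 44], col totals [24, 31, 33], n=88
χ² = (9−12.00)²/12.00 + (15−15.50)²/15.50 + (20−16.50)²/16.50 + (15−12.00)²/12.00 + (16−15.50)²/15.50 + (13−16.50)²/16.50 = 3.0171
df = 2
p-value (upper-tail) = 0.22123
At α=0.1: p ≥ α → fail to reject H₀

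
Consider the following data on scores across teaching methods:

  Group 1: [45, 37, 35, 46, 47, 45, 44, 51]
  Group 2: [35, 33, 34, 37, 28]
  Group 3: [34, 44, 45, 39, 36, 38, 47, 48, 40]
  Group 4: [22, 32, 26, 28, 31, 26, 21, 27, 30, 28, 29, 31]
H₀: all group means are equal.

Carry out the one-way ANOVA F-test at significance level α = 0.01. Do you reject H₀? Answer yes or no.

Group means [43.75, 33.40, 41.22, 27.58], grand mean 35.853
SSB = Σnᵢ(x̄ᵢ−x̄)² = 1609.092; SSW = ΣΣ(x−x̄ᵢ)² = 567.172
MSB = 1609.092/3 = 536.3642; MSW = 567.172/30 = 18.9057
F = MSB/MSW = 28.3704
df = (3, 30)
p-value (upper-tail) = 0.00000
At α=0.01: p < α → reject H₀

reject H₀: yes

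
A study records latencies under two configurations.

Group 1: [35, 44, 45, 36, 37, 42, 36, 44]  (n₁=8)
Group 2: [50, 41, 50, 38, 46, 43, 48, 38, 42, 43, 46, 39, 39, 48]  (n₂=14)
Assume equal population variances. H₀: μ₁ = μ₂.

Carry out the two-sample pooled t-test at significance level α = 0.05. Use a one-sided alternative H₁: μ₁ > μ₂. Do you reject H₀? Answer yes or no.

x̄₁=39.875, s₁=4.257, n₁=8
x̄₂=43.643, s₂=4.361, n₂=14
s_p² = [7·4.257² + 13·4.361²]/20 = 18.7045
SE = √(s_p²·(1/8+1/14)) = 1.9168
t = (39.875−43.643)/1.9168 = -1.9657
df = 20
p-value (one-sided, H₁ greater) = 0.96831
At α=0.05: p ≥ α → fail to reject H₀

reject H₀: no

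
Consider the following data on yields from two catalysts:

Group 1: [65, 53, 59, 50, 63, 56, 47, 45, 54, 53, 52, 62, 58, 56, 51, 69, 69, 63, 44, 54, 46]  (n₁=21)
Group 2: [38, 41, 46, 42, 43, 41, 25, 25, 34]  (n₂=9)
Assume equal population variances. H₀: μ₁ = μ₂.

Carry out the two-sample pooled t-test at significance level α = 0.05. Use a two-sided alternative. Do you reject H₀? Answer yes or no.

reject H₀: yes

x̄₁=55.667, s₁=7.459, n₁=21
x̄₂=37.222, s₂=7.678, n₂=9
s_p² = [20·7.459² + 8·7.678²]/28 = 56.5794
SE = √(s_p²·(1/21+1/9)) = 2.9968
t = (55.667−37.222)/2.9968 = 6.1547
df = 28
p-value (two-sided) = 0.00000
At α=0.05: p < α → reject H₀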